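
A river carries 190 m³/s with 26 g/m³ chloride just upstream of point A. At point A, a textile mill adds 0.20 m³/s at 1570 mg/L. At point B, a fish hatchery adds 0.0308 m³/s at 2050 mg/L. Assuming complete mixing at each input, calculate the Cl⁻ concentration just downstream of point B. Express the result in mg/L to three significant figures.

After input A: C = (190·26 + 0.2·1570) / 190.2 = 27.62 mg/L.
After input B: C = (190.2·27.62 + 0.0308·2050) / 190.2 = 27.95 mg/L.

28.0 mg/L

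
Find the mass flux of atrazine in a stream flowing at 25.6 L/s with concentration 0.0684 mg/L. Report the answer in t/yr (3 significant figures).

25.6 L/s = 0.0256 m³/s.
Mass flux = Q·C = 0.0256 m³/s × 0.0684 g/m³ = 0.001751 g/s.
= 0.001751 g/s × 31.56 = 0.05526 t/yr.

0.0553 t/yr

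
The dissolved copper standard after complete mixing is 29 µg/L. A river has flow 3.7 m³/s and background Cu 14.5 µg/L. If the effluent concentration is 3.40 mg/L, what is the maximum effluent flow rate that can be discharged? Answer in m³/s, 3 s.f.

14.5 µg/L = 0.0145 mg/L.
29 µg/L = 0.029 mg/L.
Mass balance at complete mixing: C_std·(Q_w + Q_r) = Q_w·C_e + Q_r·C_b.
Rearranging, Q_w = Q_r·(C_std − C_b)/(C_e − C_std) = 3.7·(0.029 − 0.0145) / (3.4 − 0.029) = 0.01592 m³/s.

0.0159 m³/s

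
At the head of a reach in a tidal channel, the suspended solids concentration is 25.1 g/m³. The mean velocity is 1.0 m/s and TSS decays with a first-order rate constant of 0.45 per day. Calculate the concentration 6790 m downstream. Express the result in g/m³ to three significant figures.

Travel time t = 6790 m / 1.0 m/s = 6790/1.0 = 6790 s = 0.07859 d.
First-order decay: C = 25.1·exp(−0.45·0.07859) = 25.1·0.9653 = 24.23 g/m³.

24.2 g/m³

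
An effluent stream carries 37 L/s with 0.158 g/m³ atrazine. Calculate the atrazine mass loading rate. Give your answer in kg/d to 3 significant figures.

37 L/s = 0.037 m³/s.
Mass flux = Q·C = 0.037 m³/s × 0.158 g/m³ = 0.005846 g/s.
= 0.005846 g/s × 86.4 = 0.5051 kg/d.

0.505 kg/d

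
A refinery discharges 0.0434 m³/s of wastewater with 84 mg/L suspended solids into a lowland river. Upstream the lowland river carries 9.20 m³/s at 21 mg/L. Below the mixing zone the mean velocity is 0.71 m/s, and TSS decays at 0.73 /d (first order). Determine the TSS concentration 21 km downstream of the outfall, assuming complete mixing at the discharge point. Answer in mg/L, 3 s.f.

After complete mixing, C₀ = (0.0434·84 + 9.2·21) / 9.243 = 21.3 mg/L.
Travel time t = 2.1e+04 m / 0.71 m/s = 2.958e+04 s = 0.3423 d.
C = 21.3·exp(−0.73·0.3423) = 21.3·0.7789 = 16.59 mg/L.

16.6 mg/L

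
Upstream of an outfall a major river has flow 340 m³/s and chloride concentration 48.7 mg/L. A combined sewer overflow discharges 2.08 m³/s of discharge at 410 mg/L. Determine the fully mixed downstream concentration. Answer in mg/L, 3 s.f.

By mass balance at complete mixing, C = (2.08·410 + 340·48.7) / (2.08 + 340) = 1.741e+04/342.1 = 50.9 mg/L.

50.9 mg/L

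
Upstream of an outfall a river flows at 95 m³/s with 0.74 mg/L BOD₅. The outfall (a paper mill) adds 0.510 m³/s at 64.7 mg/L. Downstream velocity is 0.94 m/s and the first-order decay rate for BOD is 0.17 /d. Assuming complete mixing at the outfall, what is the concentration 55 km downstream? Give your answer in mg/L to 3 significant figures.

0.964 mg/L

After complete mixing, C₀ = (0.51·64.7 + 95·0.74) / 95.51 = 1.082 mg/L.
Travel time t = 5.5e+04 m / 0.94 m/s = 5.851e+04 s = 0.6772 d.
C = 1.082·exp(−0.17·0.6772) = 1.082·0.8913 = 0.9639 mg/L.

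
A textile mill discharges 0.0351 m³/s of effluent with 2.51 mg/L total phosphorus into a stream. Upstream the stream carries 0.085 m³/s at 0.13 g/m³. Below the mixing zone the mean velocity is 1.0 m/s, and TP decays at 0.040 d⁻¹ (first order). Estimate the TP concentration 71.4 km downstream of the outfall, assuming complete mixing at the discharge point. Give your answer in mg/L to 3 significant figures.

After complete mixing, C₀ = (0.0351·2.51 + 0.085·0.13) / 0.1201 = 0.8256 mg/L.
Travel time t = 7.14e+04 m / 1.0 m/s = 7.14e+04 s = 0.8264 d.
C = 0.8256·exp(−0.040·0.8264) = 0.8256·0.9675 = 0.7987 mg/L.

0.799 mg/L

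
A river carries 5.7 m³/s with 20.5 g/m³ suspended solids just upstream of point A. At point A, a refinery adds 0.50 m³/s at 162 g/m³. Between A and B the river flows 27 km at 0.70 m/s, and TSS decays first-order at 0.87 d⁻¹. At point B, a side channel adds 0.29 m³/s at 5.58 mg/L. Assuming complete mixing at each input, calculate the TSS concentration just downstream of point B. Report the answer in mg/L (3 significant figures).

After input A: C = (5.7·20.5 + 0.5·162) / 6.2 = 31.91 mg/L.
Over the 27 km reach to input B (t = 3.857e+04 s = 0.4464 d), decay gives C = 31.91·exp(−0.87·0.4464) = 21.64 mg/L.
After input B: C = (6.2·21.64 + 0.29·5.58) / 6.49 = 20.92 mg/L.

20.9 mg/L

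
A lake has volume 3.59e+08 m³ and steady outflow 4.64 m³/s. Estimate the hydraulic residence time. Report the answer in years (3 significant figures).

2.45 yr

Q = 4.64 m³/s × 3.156e+07 s/yr = 1.464e+08 m³/yr.
Hydraulic residence time τ = V/Q = 3.59e+08/1.464e+08 = 2.452 yr.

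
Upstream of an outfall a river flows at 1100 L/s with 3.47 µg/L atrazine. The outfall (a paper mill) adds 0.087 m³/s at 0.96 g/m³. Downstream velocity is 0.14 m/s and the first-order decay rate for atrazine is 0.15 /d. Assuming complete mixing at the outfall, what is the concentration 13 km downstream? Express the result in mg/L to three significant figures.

0.0626 mg/L

1100 L/s = 1.1 m³/s.
3.47 µg/L = 0.00347 mg/L.
After complete mixing, C₀ = (0.087·0.96 + 1.1·0.00347) / 1.187 = 0.07358 mg/L.
Travel time t = 1.3e+04 m / 0.14 m/s = 9.286e+04 s = 1.075 d.
C = 0.07358·exp(−0.15·1.075) = 0.07358·0.8511 = 0.06262 mg/L.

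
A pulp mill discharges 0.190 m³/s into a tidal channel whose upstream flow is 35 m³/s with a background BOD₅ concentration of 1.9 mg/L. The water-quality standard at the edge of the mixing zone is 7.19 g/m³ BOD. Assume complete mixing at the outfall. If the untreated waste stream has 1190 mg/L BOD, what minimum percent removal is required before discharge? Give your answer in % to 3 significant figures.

17.5 %

Mass balance: 7.19·35.19 = 0.19·Cₑ + 35·1.9.
Cₑ = (253 − 66.5) / 0.19 = 981.7 mg/L.
Required removal = 1 − 981.7/1190 = 17.51 %.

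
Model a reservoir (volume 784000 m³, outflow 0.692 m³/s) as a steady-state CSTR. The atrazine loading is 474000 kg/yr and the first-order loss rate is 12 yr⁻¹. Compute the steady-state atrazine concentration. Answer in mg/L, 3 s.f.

Outflow Q = 0.692 m³/s × 3.156e+07 s/yr = 2.184e+07 m³/yr.
Steady-state CSTR mass balance: W = Q·C + k·V·C, so C = W/(Q + kV).
Q + kV = 2.184e+07 + 12·784000 = 3.125e+07 m³/yr.
C = 474000/3.125e+07 = 0.01517 kg/m³ = 15.17 mg/L.

15.2 mg/L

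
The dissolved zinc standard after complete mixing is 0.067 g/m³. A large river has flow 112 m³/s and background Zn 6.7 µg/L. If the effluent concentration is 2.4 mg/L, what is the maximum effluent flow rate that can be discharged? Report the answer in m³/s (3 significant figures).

2.89 m³/s

6.7 µg/L = 0.0067 mg/L.
Mass balance at complete mixing: C_std·(Q_w + Q_r) = Q_w·C_e + Q_r·C_b.
Rearranging, Q_w = Q_r·(C_std − C_b)/(C_e − C_std) = 112·(0.067 − 0.0067) / (2.4 − 0.067) = 2.895 m³/s.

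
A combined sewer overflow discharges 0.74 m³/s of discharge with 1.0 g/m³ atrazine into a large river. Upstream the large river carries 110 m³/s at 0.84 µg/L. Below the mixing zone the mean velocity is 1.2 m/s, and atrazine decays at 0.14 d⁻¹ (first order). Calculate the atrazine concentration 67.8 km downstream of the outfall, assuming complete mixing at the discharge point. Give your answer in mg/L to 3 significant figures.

0.84 µg/L = 0.00084 mg/L.
After complete mixing, C₀ = (0.74·1 + 110·0.00084) / 110.7 = 0.007517 mg/L.
Travel time t = 6.78e+04 m / 1.2 m/s = 5.65e+04 s = 0.6539 d.
C = 0.007517·exp(−0.14·0.6539) = 0.007517·0.9125 = 0.006859 mg/L.

0.00686 mg/L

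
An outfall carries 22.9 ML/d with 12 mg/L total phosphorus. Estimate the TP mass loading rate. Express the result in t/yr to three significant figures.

22.9 ML/d = 0.265 m³/s.
Mass flux = Q·C = 0.265 m³/s × 12 g/m³ = 3.181 g/s.
= 3.181 g/s × 31.56 = 100.4 t/yr.

100 t/yr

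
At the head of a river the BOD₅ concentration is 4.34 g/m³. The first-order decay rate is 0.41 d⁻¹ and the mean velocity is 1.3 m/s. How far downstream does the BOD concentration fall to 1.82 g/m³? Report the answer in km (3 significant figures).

From C = C₀·e^(−kt), t = ln(C₀/C)/k = ln(4.34/1.82)/0.41 = 0.869/0.41 = 2.12 d.
Distance = v·t = 1.3 m/s × 1.831e+05 s = 2.381e+05 m = 238.1 km.

238 km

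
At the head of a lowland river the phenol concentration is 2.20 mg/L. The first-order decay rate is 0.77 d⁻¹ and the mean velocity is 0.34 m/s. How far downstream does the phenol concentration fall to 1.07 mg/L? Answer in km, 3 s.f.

27.5 km

From C = C₀·e^(−kt), t = ln(C₀/C)/k = ln(2.20/1.07)/0.77 = 0.7208/0.77 = 0.9361 d.
Distance = v·t = 0.34 m/s × 8.088e+04 s = 2.75e+04 m = 27.5 km.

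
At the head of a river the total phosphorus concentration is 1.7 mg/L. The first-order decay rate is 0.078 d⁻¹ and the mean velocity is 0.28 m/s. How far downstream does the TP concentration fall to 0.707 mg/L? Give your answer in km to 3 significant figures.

From C = C₀·e^(−kt), t = ln(C₀/C)/k = ln(1.7/0.707)/0.078 = 0.8774/0.078 = 11.25 d.
Distance = v·t = 0.28 m/s × 9.718e+05 s = 2.721e+05 m = 272.1 km.

272 km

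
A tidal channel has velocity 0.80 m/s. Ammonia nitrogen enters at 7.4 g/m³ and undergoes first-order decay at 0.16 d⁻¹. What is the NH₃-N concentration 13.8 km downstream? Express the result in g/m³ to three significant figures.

7.17 g/m³

Travel time t = 13.8 km / 0.80 m/s = 1.38e+04/0.80 = 1.725e+04 s = 0.1997 d.
First-order decay: C = 7.4·exp(−0.16·0.1997) = 7.4·0.9686 = 7.167 g/m³.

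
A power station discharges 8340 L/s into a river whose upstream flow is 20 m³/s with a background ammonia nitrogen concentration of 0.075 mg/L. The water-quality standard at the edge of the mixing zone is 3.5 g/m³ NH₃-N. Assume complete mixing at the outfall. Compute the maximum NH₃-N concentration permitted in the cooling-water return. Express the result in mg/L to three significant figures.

8340 L/s = 8.34 m³/s.
Mass balance: 3.5·28.34 = 8.34·Cₑ + 20·0.075.
Cₑ = (99.19 − 1.5) / 8.34 = 11.71 mg/L.

11.7 mg/L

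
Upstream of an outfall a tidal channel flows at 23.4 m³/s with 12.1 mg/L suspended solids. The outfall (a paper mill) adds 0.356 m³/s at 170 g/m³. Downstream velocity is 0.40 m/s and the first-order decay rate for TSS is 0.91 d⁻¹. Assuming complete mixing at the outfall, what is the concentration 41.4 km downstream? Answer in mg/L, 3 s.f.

4.86 mg/L

After complete mixing, C₀ = (0.356·170 + 23.4·12.1) / 23.76 = 14.47 mg/L.
Travel time t = 4.14e+04 m / 0.40 m/s = 1.035e+05 s = 1.198 d.
C = 14.47·exp(−0.91·1.198) = 14.47·0.3362 = 4.863 mg/L.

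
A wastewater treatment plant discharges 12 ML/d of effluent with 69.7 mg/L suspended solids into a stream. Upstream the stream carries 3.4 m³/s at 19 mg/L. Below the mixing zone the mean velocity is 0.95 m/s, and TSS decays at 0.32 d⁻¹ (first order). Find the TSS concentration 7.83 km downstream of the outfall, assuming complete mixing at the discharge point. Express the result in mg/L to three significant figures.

12 ML/d = 0.1389 m³/s.
After complete mixing, C₀ = (0.1389·69.7 + 3.4·19) / 3.539 = 20.99 mg/L.
Travel time t = 7830 m / 0.95 m/s = 8242 s = 0.09539 d.
C = 20.99·exp(−0.32·0.09539) = 20.99·0.9699 = 20.36 mg/L.

20.4 mg/L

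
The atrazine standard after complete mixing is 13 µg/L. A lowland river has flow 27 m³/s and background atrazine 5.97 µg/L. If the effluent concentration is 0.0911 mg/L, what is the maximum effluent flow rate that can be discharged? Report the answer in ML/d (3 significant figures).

5.97 µg/L = 0.00597 mg/L.
13 µg/L = 0.013 mg/L.
Mass balance at complete mixing: C_std·(Q_w + Q_r) = Q_w·C_e + Q_r·C_b.
Rearranging, Q_w = Q_r·(C_std − C_b)/(C_e − C_std) = 27·(0.013 − 0.00597) / (0.0911 − 0.013) = 2.43 m³/s.
= 210 ML/d.

210 ML/d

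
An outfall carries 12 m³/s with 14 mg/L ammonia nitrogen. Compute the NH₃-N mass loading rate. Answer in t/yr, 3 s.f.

Mass flux = Q·C = 12 m³/s × 14 g/m³ = 168 g/s.
= 168 g/s × 31.56 = 5302 t/yr.

5300 t/yr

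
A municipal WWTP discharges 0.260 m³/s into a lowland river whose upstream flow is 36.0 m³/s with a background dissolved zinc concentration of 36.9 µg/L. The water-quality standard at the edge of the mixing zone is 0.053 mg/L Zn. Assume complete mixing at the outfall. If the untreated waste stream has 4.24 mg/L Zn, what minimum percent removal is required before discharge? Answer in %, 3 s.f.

36.9 µg/L = 0.0369 mg/L.
Mass balance: 0.053·36.26 = 0.26·Cₑ + 36·0.0369.
Cₑ = (1.922 − 1.328) / 0.26 = 2.282 mg/L.
Required removal = 1 − 2.282/4.24 = 46.17 %.

46.2 %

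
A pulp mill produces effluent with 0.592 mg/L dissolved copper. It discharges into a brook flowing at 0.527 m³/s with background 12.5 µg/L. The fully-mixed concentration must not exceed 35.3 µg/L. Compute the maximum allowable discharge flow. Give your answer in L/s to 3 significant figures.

12.5 µg/L = 0.0125 mg/L.
35.3 µg/L = 0.0353 mg/L.
Mass balance at complete mixing: C_std·(Q_w + Q_r) = Q_w·C_e + Q_r·C_b.
Rearranging, Q_w = Q_r·(C_std − C_b)/(C_e − C_std) = 0.527·(0.0353 − 0.0125) / (0.592 − 0.0353) = 0.02158 m³/s.
= 21.58 L/s.

21.6 L/s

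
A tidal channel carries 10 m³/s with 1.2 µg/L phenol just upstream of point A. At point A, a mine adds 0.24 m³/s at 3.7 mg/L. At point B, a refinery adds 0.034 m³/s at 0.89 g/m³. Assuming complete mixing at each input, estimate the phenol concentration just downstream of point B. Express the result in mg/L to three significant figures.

1.2 µg/L = 0.0012 mg/L.
After input A: C = (10·0.0012 + 0.24·3.7) / 10.24 = 0.08789 mg/L.
After input B: C = (10.24·0.08789 + 0.034·0.89) / 10.27 = 0.09055 mg/L.

0.0905 mg/L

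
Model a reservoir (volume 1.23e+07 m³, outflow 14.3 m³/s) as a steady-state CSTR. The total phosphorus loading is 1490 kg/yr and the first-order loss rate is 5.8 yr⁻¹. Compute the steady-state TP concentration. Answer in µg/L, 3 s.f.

2.85 µg/L

Outflow Q = 14.3 m³/s × 3.156e+07 s/yr = 4.513e+08 m³/yr.
Steady-state CSTR mass balance: W = Q·C + k·V·C, so C = W/(Q + kV).
Q + kV = 4.513e+08 + 5.8·1.23e+07 = 5.226e+08 m³/yr.
C = 1490/5.226e+08 = 2.851e-06 kg/m³ = 0.002851 mg/L = 2.851 µg/L.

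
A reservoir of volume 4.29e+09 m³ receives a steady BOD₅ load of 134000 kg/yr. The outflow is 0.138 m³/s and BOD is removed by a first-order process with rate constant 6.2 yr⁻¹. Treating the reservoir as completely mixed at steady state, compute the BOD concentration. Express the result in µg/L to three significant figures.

Outflow Q = 0.138 m³/s × 3.156e+07 s/yr = 4.355e+06 m³/yr.
Steady-state CSTR mass balance: W = Q·C + k·V·C, so C = W/(Q + kV).
Q + kV = 4.355e+06 + 6.2·4.29e+09 = 2.66e+10 m³/yr.
C = 134000/2.66e+10 = 5.037e-06 kg/m³ = 0.005037 mg/L = 5.037 µg/L.

5.04 µg/L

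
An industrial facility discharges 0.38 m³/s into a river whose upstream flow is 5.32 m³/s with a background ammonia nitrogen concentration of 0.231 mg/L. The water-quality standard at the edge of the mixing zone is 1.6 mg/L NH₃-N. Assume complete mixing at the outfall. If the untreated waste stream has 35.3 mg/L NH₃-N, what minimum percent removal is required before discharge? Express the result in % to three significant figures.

41.2 %

Mass balance: 1.6·5.7 = 0.38·Cₑ + 5.32·0.231.
Cₑ = (9.12 − 1.229) / 0.38 = 20.77 mg/L.
Required removal = 1 − 20.77/35.3 = 41.17 %.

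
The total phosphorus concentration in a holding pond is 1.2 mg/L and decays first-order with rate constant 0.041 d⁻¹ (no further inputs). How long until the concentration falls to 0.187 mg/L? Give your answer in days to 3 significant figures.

t = ln(C₀/C)/k = ln(1.2/0.187)/0.041 = 1.859/0.041 = 45.34 d.

45.3 d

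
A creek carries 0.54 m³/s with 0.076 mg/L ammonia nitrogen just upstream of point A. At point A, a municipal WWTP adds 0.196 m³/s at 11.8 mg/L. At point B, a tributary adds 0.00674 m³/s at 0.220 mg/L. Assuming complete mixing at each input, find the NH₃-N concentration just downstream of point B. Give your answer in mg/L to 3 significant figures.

3.17 mg/L

After input A: C = (0.54·0.076 + 0.196·11.8) / 0.736 = 3.198 mg/L.
After input B: C = (0.736·3.198 + 0.00674·0.22) / 0.7427 = 3.171 mg/L.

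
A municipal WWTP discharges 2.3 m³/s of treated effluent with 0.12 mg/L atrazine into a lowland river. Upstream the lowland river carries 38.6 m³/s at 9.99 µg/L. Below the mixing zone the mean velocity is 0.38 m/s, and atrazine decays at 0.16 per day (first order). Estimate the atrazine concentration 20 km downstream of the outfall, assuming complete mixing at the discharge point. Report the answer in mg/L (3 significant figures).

9.99 µg/L = 0.00999 mg/L.
After complete mixing, C₀ = (2.3·0.12 + 38.6·0.00999) / 40.9 = 0.01618 mg/L.
Travel time t = 2e+04 m / 0.38 m/s = 5.263e+04 s = 0.6092 d.
C = 0.01618·exp(−0.16·0.6092) = 0.01618·0.9071 = 0.01467 mg/L.

0.0147 mg/L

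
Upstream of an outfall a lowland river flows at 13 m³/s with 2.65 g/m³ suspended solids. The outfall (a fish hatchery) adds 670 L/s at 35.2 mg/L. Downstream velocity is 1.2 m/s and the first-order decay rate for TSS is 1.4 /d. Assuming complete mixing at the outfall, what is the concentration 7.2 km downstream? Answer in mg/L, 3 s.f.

670 L/s = 0.67 m³/s.
After complete mixing, C₀ = (0.67·35.2 + 13·2.65) / 13.67 = 4.245 mg/L.
Travel time t = 7200 m / 1.2 m/s = 6000 s = 0.06944 d.
C = 4.245·exp(−1.4·0.06944) = 4.245·0.9074 = 3.852 mg/L.

3.85 mg/L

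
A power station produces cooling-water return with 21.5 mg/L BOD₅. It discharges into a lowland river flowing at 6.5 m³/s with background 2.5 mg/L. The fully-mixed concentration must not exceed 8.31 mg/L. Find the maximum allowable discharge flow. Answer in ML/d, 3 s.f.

247 ML/d

Mass balance at complete mixing: C_std·(Q_w + Q_r) = Q_w·C_e + Q_r·C_b.
Rearranging, Q_w = Q_r·(C_std − C_b)/(C_e − C_std) = 6.5·(8.31 − 2.5) / (21.5 − 8.31) = 2.863 m³/s.
= 247.4 ML/d.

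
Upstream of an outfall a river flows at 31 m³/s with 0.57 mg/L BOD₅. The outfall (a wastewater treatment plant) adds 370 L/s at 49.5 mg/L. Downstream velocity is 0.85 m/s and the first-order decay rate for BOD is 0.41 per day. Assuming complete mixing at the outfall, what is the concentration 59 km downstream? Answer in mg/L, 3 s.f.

0.825 mg/L

370 L/s = 0.37 m³/s.
After complete mixing, C₀ = (0.37·49.5 + 31·0.57) / 31.37 = 1.147 mg/L.
Travel time t = 5.9e+04 m / 0.85 m/s = 6.941e+04 s = 0.8034 d.
C = 1.147·exp(−0.41·0.8034) = 1.147·0.7194 = 0.8252 mg/L.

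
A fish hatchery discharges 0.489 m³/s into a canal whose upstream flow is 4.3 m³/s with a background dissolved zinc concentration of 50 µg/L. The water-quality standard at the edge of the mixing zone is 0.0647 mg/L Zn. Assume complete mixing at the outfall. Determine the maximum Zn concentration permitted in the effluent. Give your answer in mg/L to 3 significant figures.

50 µg/L = 0.05 mg/L.
Mass balance: 0.0647·4.789 = 0.489·Cₑ + 4.3·0.05.
Cₑ = (0.3098 − 0.215) / 0.489 = 0.194 mg/L.

0.194 mg/L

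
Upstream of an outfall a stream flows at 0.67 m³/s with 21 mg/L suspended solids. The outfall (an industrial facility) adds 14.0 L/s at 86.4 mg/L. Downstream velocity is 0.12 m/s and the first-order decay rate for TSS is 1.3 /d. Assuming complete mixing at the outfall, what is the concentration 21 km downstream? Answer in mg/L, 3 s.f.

14.0 L/s = 0.014 m³/s.
After complete mixing, C₀ = (0.014·86.4 + 0.67·21) / 0.684 = 22.34 mg/L.
Travel time t = 2.1e+04 m / 0.12 m/s = 1.75e+05 s = 2.025 d.
C = 22.34·exp(−1.3·2.025) = 22.34·0.07186 = 1.605 mg/L.

1.61 mg/L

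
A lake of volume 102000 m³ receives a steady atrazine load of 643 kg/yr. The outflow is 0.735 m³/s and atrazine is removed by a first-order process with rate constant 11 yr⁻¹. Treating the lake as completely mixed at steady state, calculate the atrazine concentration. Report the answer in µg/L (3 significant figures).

26.4 µg/L

Outflow Q = 0.735 m³/s × 3.156e+07 s/yr = 2.319e+07 m³/yr.
Steady-state CSTR mass balance: W = Q·C + k·V·C, so C = W/(Q + kV).
Q + kV = 2.319e+07 + 11·102000 = 2.432e+07 m³/yr.
C = 643/2.432e+07 = 2.644e-05 kg/m³ = 0.02644 mg/L = 26.44 µg/L.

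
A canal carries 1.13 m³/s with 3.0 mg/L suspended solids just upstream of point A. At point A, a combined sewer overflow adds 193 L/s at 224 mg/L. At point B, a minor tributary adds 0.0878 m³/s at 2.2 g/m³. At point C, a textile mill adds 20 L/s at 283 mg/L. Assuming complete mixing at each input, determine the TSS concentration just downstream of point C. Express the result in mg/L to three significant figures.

193 L/s = 0.193 m³/s.
After input A: C = (1.13·3 + 0.193·224) / 1.323 = 35.24 mg/L.
After input B: C = (1.323·35.24 + 0.0878·2.2) / 1.411 = 33.18 mg/L.
20 L/s = 0.02 m³/s.
After input C: C = (1.411·33.18 + 0.02·283) / 1.431 = 36.68 mg/L.

36.7 mg/L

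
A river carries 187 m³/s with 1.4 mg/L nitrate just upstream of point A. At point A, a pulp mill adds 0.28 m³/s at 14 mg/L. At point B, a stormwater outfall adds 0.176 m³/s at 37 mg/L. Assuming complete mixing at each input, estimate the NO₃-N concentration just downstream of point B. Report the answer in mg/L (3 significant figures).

After input A: C = (187·1.4 + 0.28·14) / 187.3 = 1.419 mg/L.
After input B: C = (187.3·1.419 + 0.176·37) / 187.5 = 1.452 mg/L.

1.45 mg/L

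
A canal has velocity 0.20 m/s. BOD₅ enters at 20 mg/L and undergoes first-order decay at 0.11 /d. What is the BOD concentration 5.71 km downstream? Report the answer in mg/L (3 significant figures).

Travel time t = 5.71 km / 0.20 m/s = 5710/0.20 = 2.855e+04 s = 0.3304 d.
First-order decay: C = 20·exp(−0.11·0.3304) = 20·0.9643 = 19.29 mg/L.

19.3 mg/L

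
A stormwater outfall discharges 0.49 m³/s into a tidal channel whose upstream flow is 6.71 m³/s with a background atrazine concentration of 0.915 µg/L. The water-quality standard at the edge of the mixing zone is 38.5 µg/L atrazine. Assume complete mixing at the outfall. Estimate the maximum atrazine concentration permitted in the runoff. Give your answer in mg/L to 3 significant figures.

0.553 mg/L

0.915 µg/L = 0.000915 mg/L.
38.5 µg/L = 0.0385 mg/L.
Mass balance: 0.0385·7.2 = 0.49·Cₑ + 6.71·0.000915.
Cₑ = (0.2772 − 0.00614) / 0.49 = 0.5532 mg/L.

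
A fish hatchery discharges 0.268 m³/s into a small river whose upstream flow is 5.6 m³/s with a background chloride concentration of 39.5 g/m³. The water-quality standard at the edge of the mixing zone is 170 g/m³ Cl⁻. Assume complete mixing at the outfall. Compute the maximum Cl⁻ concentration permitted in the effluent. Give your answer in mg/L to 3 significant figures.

Mass balance: 170·5.868 = 0.268·Cₑ + 5.6·39.5.
Cₑ = (997.6 − 221.2) / 0.268 = 2897 mg/L.

2900 mg/L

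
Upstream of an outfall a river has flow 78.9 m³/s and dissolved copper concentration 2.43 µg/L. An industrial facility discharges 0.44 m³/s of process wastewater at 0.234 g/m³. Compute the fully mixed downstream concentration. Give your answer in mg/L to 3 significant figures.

2.43 µg/L = 0.00243 mg/L.
By mass balance at complete mixing, C = (0.44·0.234 + 78.9·0.00243) / (0.44 + 78.9) = 0.2947/79.34 = 0.003714 mg/L.

0.00371 mg/L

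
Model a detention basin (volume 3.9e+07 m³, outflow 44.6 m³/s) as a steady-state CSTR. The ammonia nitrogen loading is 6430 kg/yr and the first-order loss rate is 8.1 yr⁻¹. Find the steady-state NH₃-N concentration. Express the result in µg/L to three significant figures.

3.73 µg/L

Outflow Q = 44.6 m³/s × 3.156e+07 s/yr = 1.407e+09 m³/yr.
Steady-state CSTR mass balance: W = Q·C + k·V·C, so C = W/(Q + kV).
Q + kV = 1.407e+09 + 8.1·3.9e+07 = 1.723e+09 m³/yr.
C = 6430/1.723e+09 = 3.731e-06 kg/m³ = 0.003731 mg/L = 3.731 µg/L.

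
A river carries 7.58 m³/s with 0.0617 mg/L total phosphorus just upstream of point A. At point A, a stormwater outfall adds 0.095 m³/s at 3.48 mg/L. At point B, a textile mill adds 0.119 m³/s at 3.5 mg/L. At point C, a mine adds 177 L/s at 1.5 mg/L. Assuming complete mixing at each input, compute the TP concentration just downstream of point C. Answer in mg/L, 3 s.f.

After input A: C = (7.58·0.0617 + 0.095·3.48) / 7.675 = 0.104 mg/L.
After input B: C = (7.675·0.104 + 0.119·3.5) / 7.794 = 0.1559 mg/L.
177 L/s = 0.177 m³/s.
After input C: C = (7.794·0.1559 + 0.177·1.5) / 7.971 = 0.1857 mg/L.

0.186 mg/L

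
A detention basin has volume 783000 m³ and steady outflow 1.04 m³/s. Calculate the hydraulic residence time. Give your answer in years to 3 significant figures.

Q = 1.04 m³/s × 3.156e+07 s/yr = 3.282e+07 m³/yr.
Hydraulic residence time τ = V/Q = 783000/3.282e+07 = 0.02386 yr.

0.0239 yr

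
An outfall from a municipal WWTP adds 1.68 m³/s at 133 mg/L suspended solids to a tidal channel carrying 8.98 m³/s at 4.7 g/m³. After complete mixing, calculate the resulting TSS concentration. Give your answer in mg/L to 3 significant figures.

24.9 mg/L

Flow-weighted mixing gives C = (1.68·133 + 8.98·4.7) / (1.68 + 8.98) = 265.6/10.66 = 24.92 mg/L.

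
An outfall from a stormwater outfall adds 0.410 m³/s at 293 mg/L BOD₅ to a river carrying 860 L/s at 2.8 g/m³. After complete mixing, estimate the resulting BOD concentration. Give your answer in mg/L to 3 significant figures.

96.5 mg/L

860 L/s = 0.86 m³/s.
Flow-weighted mixing gives C = (0.41·293 + 0.86·2.8) / (0.41 + 0.86) = 122.5/1.27 = 96.49 mg/L.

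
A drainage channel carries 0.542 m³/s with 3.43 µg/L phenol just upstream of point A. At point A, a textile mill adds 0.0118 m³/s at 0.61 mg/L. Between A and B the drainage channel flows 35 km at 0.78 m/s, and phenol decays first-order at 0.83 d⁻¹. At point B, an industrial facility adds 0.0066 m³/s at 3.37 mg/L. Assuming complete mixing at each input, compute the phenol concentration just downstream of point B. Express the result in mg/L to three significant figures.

3.43 µg/L = 0.00343 mg/L.
After input A: C = (0.542·0.00343 + 0.0118·0.61) / 0.5538 = 0.01635 mg/L.
Over the 35 km reach to input B (t = 4.487e+04 s = 0.5193 d), decay gives C = 0.01635·exp(−0.83·0.5193) = 0.01063 mg/L.
After input B: C = (0.5538·0.01063 + 0.0066·3.37) / 0.5604 = 0.05019 mg/L.

0.0502 mg/L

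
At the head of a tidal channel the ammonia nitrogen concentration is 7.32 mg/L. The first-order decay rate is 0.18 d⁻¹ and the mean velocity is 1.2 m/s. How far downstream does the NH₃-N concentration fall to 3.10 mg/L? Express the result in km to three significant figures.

From C = C₀·e^(−kt), t = ln(C₀/C)/k = ln(7.32/3.10)/0.18 = 0.8592/0.18 = 4.773 d.
Distance = v·t = 1.2 m/s × 4.124e+05 s = 4.949e+05 m = 494.9 km.

495 km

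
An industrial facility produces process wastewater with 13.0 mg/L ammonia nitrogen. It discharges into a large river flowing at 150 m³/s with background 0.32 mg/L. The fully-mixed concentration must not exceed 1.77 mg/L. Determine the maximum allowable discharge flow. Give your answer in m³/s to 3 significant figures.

19.4 m³/s

Mass balance at complete mixing: C_std·(Q_w + Q_r) = Q_w·C_e + Q_r·C_b.
Rearranging, Q_w = Q_r·(C_std − C_b)/(C_e − C_std) = 150·(1.77 − 0.32) / (13 − 1.77) = 19.37 m³/s.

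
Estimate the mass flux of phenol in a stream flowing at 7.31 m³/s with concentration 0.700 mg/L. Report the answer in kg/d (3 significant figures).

442 kg/d

Mass flux = Q·C = 7.31 m³/s × 0.7 g/m³ = 5.117 g/s.
= 5.117 g/s × 86.4 = 442.1 kg/d.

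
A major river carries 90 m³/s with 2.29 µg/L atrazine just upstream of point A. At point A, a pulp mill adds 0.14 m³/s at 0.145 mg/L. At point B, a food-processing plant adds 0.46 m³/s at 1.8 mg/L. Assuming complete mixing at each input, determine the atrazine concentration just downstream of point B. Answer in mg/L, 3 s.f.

0.0116 mg/L

2.29 µg/L = 0.00229 mg/L.
After input A: C = (90·0.00229 + 0.14·0.145) / 90.14 = 0.002512 mg/L.
After input B: C = (90.14·0.002512 + 0.46·1.8) / 90.6 = 0.01164 mg/L.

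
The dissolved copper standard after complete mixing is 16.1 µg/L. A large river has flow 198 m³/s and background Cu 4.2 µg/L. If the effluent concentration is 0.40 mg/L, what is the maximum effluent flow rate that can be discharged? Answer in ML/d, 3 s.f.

530 ML/d

4.2 µg/L = 0.0042 mg/L.
16.1 µg/L = 0.0161 mg/L.
Mass balance at complete mixing: C_std·(Q_w + Q_r) = Q_w·C_e + Q_r·C_b.
Rearranging, Q_w = Q_r·(C_std − C_b)/(C_e − C_std) = 198·(0.0161 − 0.0042) / (0.4 − 0.0161) = 6.138 m³/s.
= 530.3 ML/d.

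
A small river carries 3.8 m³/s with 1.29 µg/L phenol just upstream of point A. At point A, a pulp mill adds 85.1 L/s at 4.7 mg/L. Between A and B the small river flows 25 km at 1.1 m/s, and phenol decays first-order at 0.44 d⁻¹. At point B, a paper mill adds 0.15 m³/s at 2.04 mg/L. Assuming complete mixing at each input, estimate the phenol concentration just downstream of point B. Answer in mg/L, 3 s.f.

1.29 µg/L = 0.00129 mg/L.
85.1 L/s = 0.0851 m³/s.
After input A: C = (3.8·0.00129 + 0.0851·4.7) / 3.885 = 0.1042 mg/L.
Over the 25 km reach to input B (t = 2.273e+04 s = 0.263 d), decay gives C = 0.1042·exp(−0.44·0.263) = 0.09282 mg/L.
After input B: C = (3.885·0.09282 + 0.15·2.04) / 4.035 = 0.1652 mg/L.

0.165 mg/L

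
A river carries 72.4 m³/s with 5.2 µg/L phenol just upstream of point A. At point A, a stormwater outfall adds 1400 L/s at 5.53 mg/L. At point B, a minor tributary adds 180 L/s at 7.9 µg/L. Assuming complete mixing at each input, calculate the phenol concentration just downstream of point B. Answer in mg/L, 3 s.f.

5.2 µg/L = 0.0052 mg/L.
1400 L/s = 1.4 m³/s.
After input A: C = (72.4·0.0052 + 1.4·5.53) / 73.8 = 0.11 mg/L.
180 L/s = 0.18 m³/s.
7.9 µg/L = 0.0079 mg/L.
After input B: C = (73.8·0.11 + 0.18·0.0079) / 73.98 = 0.1098 mg/L.

0.110 mg/L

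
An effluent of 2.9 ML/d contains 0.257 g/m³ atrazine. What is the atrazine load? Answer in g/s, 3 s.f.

2.9 ML/d = 0.03356 m³/s.
Mass flux = Q·C = 0.03356 m³/s × 0.257 g/m³ = 0.008626 g/s.

0.00863 g/s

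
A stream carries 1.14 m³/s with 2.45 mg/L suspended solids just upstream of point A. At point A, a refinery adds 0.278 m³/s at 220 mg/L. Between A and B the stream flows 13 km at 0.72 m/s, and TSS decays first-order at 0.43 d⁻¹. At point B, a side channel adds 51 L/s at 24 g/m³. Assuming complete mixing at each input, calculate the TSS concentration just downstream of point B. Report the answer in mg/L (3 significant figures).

After input A: C = (1.14·2.45 + 0.278·220) / 1.418 = 45.1 mg/L.
Over the 13 km reach to input B (t = 1.806e+04 s = 0.209 d), decay gives C = 45.1·exp(−0.43·0.209) = 41.22 mg/L.
51 L/s = 0.051 m³/s.
After input B: C = (1.418·41.22 + 0.051·24) / 1.469 = 40.63 mg/L.

40.6 mg/L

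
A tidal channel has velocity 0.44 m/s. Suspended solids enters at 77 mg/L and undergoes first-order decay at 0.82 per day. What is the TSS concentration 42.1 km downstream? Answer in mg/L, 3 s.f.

31.1 mg/L

Travel time t = 42.1 km / 0.44 m/s = 4.21e+04/0.44 = 9.568e+04 s = 1.107 d.
First-order decay: C = 77·exp(−0.82·1.107) = 77·0.4033 = 31.05 mg/L.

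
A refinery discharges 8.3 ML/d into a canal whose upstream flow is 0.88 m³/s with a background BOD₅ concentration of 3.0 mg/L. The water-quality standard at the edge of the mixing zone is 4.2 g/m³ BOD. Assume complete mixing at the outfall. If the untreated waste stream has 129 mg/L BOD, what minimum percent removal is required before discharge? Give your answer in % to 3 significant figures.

8.3 ML/d = 0.09606 m³/s.
Mass balance: 4.2·0.9761 = 0.09606·Cₑ + 0.88·3.
Cₑ = (4.099 − 2.64) / 0.09606 = 15.19 mg/L.
Required removal = 1 − 15.19/129 = 88.22 %.

88.2 %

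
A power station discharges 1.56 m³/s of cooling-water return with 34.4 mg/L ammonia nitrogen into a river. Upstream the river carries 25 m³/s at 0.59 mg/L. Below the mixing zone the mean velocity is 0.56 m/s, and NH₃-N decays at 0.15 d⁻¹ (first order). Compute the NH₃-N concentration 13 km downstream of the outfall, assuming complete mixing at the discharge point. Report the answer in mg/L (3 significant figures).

After complete mixing, C₀ = (1.56·34.4 + 25·0.59) / 26.56 = 2.576 mg/L.
Travel time t = 1.3e+04 m / 0.56 m/s = 2.321e+04 s = 0.2687 d.
C = 2.576·exp(−0.15·0.2687) = 2.576·0.9605 = 2.474 mg/L.

2.47 mg/L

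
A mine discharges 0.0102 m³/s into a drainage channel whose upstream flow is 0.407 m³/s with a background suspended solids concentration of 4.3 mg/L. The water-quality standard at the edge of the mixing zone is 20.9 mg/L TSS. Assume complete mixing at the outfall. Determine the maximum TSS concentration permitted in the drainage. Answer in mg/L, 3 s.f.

Mass balance: 20.9·0.4172 = 0.0102·Cₑ + 0.407·4.3.
Cₑ = (8.719 − 1.75) / 0.0102 = 683.3 mg/L.

683 mg/L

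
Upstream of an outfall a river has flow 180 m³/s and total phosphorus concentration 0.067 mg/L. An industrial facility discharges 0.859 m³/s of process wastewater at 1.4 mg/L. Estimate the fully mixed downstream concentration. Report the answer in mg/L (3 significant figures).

Conservation of mass across the mixing zone: C = (0.859·1.4 + 180·0.067) / (0.859 + 180) = 13.26/180.9 = 0.07333 mg/L.

0.0733 mg/L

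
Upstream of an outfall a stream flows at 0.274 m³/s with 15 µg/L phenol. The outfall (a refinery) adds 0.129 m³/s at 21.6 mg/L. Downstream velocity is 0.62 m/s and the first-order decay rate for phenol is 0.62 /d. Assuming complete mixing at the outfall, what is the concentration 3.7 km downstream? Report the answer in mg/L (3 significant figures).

6.63 mg/L

15 µg/L = 0.015 mg/L.
After complete mixing, C₀ = (0.129·21.6 + 0.274·0.015) / 0.403 = 6.924 mg/L.
Travel time t = 3700 m / 0.62 m/s = 5968 s = 0.06907 d.
C = 6.924·exp(−0.62·0.06907) = 6.924·0.9581 = 6.634 mg/L.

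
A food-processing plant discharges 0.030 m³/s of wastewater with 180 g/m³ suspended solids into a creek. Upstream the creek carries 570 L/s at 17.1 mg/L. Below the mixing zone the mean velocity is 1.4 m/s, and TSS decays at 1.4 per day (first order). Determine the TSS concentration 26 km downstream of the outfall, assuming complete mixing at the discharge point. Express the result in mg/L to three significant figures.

570 L/s = 0.57 m³/s.
After complete mixing, C₀ = (0.03·180 + 0.57·17.1) / 0.6 = 25.25 mg/L.
Travel time t = 2.6e+04 m / 1.4 m/s = 1.857e+04 s = 0.2149 d.
C = 25.25·exp(−1.4·0.2149) = 25.25·0.7401 = 18.68 mg/L.

18.7 mg/L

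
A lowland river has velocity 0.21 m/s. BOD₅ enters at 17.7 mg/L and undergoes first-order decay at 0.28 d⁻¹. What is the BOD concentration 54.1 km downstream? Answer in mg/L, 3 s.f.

Travel time t = 54.1 km / 0.21 m/s = 5.41e+04/0.21 = 2.576e+05 s = 2.982 d.
First-order decay: C = 17.7·exp(−0.28·2.982) = 17.7·0.4339 = 7.681 mg/L.

7.68 mg/L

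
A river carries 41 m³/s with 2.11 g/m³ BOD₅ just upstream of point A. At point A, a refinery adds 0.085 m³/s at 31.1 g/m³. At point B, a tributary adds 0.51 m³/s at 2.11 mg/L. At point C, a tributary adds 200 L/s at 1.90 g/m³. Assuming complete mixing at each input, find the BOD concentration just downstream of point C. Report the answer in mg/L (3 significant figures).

2.17 mg/L

After input A: C = (41·2.11 + 0.085·31.1) / 41.09 = 2.17 mg/L.
After input B: C = (41.09·2.17 + 0.51·2.11) / 41.59 = 2.169 mg/L.
200 L/s = 0.2 m³/s.
After input C: C = (41.59·2.169 + 0.2·1.9) / 41.8 = 2.168 mg/L.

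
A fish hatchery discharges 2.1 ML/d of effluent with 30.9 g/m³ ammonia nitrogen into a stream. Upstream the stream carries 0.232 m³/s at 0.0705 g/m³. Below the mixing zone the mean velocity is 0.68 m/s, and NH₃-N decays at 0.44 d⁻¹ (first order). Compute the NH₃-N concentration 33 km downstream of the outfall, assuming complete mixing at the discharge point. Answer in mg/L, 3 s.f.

2.34 mg/L

2.1 ML/d = 0.02431 m³/s.
After complete mixing, C₀ = (0.02431·30.9 + 0.232·0.0705) / 0.2563 = 2.994 mg/L.
Travel time t = 3.3e+04 m / 0.68 m/s = 4.853e+04 s = 0.5617 d.
C = 2.994·exp(−0.44·0.5617) = 2.994·0.781 = 2.338 mg/L.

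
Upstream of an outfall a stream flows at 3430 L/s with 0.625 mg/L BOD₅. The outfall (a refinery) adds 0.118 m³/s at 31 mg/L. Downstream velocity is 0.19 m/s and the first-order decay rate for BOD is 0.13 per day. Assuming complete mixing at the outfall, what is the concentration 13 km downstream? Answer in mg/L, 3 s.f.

1.48 mg/L

3430 L/s = 3.43 m³/s.
After complete mixing, C₀ = (0.118·31 + 3.43·0.625) / 3.548 = 1.635 mg/L.
Travel time t = 1.3e+04 m / 0.19 m/s = 6.842e+04 s = 0.7919 d.
C = 1.635·exp(−0.13·0.7919) = 1.635·0.9022 = 1.475 mg/L.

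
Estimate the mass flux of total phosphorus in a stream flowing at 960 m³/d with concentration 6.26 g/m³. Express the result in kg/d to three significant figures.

960 m³/d = 0.01111 m³/s.
Mass flux = Q·C = 0.01111 m³/s × 6.26 g/m³ = 0.06956 g/s.
= 0.06956 g/s × 86.4 = 6.01 kg/d.

6.01 kg/d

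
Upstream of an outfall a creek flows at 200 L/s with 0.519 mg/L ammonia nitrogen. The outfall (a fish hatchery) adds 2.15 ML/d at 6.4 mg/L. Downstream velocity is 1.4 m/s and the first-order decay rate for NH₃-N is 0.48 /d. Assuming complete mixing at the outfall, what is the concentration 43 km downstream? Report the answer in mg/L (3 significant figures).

2.15 ML/d = 0.02488 m³/s.
200 L/s = 0.2 m³/s.
After complete mixing, C₀ = (0.02488·6.4 + 0.2·0.519) / 0.2249 = 1.17 mg/L.
Travel time t = 4.3e+04 m / 1.4 m/s = 3.071e+04 s = 0.3555 d.
C = 1.17·exp(−0.48·0.3555) = 1.17·0.8431 = 0.9863 mg/L.

0.986 mg/L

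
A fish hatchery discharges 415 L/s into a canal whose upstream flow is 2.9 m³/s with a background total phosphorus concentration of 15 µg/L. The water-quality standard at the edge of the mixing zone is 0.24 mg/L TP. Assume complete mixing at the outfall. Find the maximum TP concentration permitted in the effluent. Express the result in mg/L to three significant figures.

1.81 mg/L

415 L/s = 0.415 m³/s.
15 µg/L = 0.015 mg/L.
Mass balance: 0.24·3.315 = 0.415·Cₑ + 2.9·0.015.
Cₑ = (0.7956 − 0.0435) / 0.415 = 1.812 mg/L.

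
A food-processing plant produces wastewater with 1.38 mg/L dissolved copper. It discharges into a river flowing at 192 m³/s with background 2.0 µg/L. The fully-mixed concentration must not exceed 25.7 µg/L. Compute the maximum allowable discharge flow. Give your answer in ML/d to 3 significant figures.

290 ML/d

2.0 µg/L = 0.002 mg/L.
25.7 µg/L = 0.0257 mg/L.
Mass balance at complete mixing: C_std·(Q_w + Q_r) = Q_w·C_e + Q_r·C_b.
Rearranging, Q_w = Q_r·(C_std − C_b)/(C_e − C_std) = 192·(0.0257 − 0.002) / (1.38 − 0.0257) = 3.36 m³/s.
= 290.3 ML/d.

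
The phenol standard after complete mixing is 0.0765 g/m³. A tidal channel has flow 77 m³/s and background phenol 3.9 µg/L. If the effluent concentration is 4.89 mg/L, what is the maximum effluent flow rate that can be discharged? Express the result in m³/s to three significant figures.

1.16 m³/s

3.9 µg/L = 0.0039 mg/L.
Mass balance at complete mixing: C_std·(Q_w + Q_r) = Q_w·C_e + Q_r·C_b.
Rearranging, Q_w = Q_r·(C_std − C_b)/(C_e − C_std) = 77·(0.0765 − 0.0039) / (4.89 − 0.0765) = 1.161 m³/s.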